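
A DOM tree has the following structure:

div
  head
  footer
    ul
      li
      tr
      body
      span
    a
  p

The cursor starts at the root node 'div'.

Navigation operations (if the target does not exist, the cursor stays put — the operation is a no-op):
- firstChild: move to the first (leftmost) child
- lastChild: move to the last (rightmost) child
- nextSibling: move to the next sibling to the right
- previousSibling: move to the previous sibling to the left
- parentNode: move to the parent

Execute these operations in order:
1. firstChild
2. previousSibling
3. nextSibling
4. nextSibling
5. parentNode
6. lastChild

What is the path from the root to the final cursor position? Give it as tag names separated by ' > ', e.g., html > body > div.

Answer: div > p

Derivation:
After 1 (firstChild): head
After 2 (previousSibling): head (no-op, stayed)
After 3 (nextSibling): footer
After 4 (nextSibling): p
After 5 (parentNode): div
After 6 (lastChild): p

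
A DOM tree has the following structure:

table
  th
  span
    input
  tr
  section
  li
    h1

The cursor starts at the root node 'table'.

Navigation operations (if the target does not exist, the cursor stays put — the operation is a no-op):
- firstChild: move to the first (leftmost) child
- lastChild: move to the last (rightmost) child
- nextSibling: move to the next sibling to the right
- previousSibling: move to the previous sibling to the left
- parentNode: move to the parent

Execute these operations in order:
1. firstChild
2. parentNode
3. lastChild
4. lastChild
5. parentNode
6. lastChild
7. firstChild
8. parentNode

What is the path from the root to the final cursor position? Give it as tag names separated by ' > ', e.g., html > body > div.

Answer: table > li

Derivation:
After 1 (firstChild): th
After 2 (parentNode): table
After 3 (lastChild): li
After 4 (lastChild): h1
After 5 (parentNode): li
After 6 (lastChild): h1
After 7 (firstChild): h1 (no-op, stayed)
After 8 (parentNode): li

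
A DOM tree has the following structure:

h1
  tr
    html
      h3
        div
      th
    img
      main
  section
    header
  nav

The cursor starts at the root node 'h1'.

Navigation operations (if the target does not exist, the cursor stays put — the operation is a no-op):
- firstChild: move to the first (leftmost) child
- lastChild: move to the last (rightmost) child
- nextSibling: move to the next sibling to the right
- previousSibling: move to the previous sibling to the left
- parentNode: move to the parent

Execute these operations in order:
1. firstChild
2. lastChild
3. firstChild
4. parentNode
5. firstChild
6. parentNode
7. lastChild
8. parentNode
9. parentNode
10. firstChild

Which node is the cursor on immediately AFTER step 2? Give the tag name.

After 1 (firstChild): tr
After 2 (lastChild): img

Answer: img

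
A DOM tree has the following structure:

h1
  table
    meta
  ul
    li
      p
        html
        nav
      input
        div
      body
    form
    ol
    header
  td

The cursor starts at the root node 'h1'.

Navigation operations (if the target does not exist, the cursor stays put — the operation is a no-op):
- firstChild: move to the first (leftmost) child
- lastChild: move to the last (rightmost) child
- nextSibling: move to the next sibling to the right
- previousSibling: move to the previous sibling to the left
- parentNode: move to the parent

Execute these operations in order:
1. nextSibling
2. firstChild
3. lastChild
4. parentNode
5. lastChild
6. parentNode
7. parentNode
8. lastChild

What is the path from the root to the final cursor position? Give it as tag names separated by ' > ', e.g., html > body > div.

Answer: h1 > td

Derivation:
After 1 (nextSibling): h1 (no-op, stayed)
After 2 (firstChild): table
After 3 (lastChild): meta
After 4 (parentNode): table
After 5 (lastChild): meta
After 6 (parentNode): table
After 7 (parentNode): h1
After 8 (lastChild): td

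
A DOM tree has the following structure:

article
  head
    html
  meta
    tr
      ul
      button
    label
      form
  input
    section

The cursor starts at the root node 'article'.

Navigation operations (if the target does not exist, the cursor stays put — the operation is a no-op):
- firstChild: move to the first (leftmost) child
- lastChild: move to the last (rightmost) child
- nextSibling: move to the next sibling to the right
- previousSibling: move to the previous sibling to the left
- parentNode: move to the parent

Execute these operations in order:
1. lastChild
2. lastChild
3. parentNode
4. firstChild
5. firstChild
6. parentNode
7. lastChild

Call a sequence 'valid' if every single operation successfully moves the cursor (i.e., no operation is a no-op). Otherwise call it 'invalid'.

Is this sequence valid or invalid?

Answer: invalid

Derivation:
After 1 (lastChild): input
After 2 (lastChild): section
After 3 (parentNode): input
After 4 (firstChild): section
After 5 (firstChild): section (no-op, stayed)
After 6 (parentNode): input
After 7 (lastChild): section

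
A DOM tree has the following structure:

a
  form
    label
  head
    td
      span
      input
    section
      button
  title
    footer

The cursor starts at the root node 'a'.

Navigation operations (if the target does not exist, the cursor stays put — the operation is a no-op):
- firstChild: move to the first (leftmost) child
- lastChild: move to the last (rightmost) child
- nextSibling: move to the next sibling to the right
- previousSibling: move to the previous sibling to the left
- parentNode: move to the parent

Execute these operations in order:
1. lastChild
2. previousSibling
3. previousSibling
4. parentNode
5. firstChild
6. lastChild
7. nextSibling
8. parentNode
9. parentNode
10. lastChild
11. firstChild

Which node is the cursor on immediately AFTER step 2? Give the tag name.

After 1 (lastChild): title
After 2 (previousSibling): head

Answer: head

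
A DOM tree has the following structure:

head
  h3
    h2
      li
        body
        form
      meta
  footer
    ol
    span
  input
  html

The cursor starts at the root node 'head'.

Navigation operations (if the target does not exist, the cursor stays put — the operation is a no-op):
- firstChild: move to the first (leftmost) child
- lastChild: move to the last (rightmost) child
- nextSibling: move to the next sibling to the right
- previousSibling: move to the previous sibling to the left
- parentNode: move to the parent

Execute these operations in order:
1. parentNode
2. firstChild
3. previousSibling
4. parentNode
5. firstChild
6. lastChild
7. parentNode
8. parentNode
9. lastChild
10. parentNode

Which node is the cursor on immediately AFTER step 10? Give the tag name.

Answer: head

Derivation:
After 1 (parentNode): head (no-op, stayed)
After 2 (firstChild): h3
After 3 (previousSibling): h3 (no-op, stayed)
After 4 (parentNode): head
After 5 (firstChild): h3
After 6 (lastChild): h2
After 7 (parentNode): h3
After 8 (parentNode): head
After 9 (lastChild): html
After 10 (parentNode): head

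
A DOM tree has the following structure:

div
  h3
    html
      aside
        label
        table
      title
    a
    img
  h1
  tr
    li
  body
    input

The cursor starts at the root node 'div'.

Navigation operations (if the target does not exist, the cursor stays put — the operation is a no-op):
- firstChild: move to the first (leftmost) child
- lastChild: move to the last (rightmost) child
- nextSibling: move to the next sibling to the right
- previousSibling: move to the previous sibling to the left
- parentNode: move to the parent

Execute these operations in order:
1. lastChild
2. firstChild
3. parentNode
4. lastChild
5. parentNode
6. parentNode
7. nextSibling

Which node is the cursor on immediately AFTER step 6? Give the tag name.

After 1 (lastChild): body
After 2 (firstChild): input
After 3 (parentNode): body
After 4 (lastChild): input
After 5 (parentNode): body
After 6 (parentNode): div

Answer: div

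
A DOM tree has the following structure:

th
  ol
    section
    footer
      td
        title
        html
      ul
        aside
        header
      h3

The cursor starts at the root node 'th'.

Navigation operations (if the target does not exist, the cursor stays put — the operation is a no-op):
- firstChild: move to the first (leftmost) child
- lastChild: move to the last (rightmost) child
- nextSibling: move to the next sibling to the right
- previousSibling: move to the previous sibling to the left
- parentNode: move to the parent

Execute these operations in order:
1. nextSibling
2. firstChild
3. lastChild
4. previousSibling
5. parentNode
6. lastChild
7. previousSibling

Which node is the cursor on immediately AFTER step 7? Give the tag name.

Answer: section

Derivation:
After 1 (nextSibling): th (no-op, stayed)
After 2 (firstChild): ol
After 3 (lastChild): footer
After 4 (previousSibling): section
After 5 (parentNode): ol
After 6 (lastChild): footer
After 7 (previousSibling): section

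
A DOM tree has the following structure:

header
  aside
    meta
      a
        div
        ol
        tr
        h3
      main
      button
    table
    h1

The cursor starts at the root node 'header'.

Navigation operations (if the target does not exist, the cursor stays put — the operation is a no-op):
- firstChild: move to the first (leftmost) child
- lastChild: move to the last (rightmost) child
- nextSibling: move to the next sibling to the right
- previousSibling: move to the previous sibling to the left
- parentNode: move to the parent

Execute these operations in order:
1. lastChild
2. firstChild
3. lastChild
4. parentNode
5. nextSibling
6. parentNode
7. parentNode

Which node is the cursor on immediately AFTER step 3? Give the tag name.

Answer: button

Derivation:
After 1 (lastChild): aside
After 2 (firstChild): meta
After 3 (lastChild): button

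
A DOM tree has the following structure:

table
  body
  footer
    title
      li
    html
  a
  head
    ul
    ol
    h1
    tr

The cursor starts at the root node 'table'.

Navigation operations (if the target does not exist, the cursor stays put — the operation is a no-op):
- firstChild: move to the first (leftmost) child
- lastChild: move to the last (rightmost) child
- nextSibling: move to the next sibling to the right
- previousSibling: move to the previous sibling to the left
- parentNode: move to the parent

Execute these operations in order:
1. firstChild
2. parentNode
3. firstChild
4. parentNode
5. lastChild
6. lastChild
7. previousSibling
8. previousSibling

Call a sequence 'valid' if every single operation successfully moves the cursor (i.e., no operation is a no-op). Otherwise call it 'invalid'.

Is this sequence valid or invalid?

After 1 (firstChild): body
After 2 (parentNode): table
After 3 (firstChild): body
After 4 (parentNode): table
After 5 (lastChild): head
After 6 (lastChild): tr
After 7 (previousSibling): h1
After 8 (previousSibling): ol

Answer: valid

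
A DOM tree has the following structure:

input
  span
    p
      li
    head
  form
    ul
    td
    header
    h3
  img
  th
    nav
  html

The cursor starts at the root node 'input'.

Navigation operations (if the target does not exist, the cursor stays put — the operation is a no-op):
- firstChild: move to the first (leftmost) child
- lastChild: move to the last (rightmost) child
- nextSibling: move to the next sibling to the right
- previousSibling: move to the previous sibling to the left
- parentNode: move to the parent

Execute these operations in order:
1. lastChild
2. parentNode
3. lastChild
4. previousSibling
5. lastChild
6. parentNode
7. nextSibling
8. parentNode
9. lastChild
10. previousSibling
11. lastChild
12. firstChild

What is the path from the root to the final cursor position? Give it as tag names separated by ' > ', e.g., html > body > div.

After 1 (lastChild): html
After 2 (parentNode): input
After 3 (lastChild): html
After 4 (previousSibling): th
After 5 (lastChild): nav
After 6 (parentNode): th
After 7 (nextSibling): html
After 8 (parentNode): input
After 9 (lastChild): html
After 10 (previousSibling): th
After 11 (lastChild): nav
After 12 (firstChild): nav (no-op, stayed)

Answer: input > th > nav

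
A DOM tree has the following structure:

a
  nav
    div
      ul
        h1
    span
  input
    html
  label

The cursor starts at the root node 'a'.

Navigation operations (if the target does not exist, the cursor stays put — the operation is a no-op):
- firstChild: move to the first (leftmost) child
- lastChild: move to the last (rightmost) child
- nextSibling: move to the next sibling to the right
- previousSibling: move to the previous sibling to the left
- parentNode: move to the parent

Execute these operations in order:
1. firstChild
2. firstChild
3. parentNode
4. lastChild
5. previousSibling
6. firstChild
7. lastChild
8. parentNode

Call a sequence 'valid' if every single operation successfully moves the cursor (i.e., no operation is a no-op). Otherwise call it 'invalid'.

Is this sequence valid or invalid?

After 1 (firstChild): nav
After 2 (firstChild): div
After 3 (parentNode): nav
After 4 (lastChild): span
After 5 (previousSibling): div
After 6 (firstChild): ul
After 7 (lastChild): h1
After 8 (parentNode): ul

Answer: valid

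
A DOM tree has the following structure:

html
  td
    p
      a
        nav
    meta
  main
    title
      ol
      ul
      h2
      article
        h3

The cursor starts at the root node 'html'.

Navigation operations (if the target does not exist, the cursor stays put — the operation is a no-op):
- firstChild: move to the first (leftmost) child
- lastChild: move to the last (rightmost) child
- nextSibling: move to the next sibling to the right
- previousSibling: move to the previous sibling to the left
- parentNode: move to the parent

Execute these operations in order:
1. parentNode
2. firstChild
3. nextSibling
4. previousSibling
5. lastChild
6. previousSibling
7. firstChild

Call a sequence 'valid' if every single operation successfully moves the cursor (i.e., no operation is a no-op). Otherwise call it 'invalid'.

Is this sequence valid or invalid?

After 1 (parentNode): html (no-op, stayed)
After 2 (firstChild): td
After 3 (nextSibling): main
After 4 (previousSibling): td
After 5 (lastChild): meta
After 6 (previousSibling): p
After 7 (firstChild): a

Answer: invalid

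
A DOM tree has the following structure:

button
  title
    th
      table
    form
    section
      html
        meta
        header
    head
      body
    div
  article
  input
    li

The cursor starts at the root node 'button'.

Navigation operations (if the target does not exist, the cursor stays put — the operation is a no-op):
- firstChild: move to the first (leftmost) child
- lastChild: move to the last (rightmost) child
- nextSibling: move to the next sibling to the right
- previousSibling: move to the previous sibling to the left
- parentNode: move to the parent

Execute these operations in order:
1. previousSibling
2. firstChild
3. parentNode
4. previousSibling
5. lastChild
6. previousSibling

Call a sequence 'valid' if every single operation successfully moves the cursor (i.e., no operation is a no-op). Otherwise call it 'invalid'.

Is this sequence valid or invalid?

Answer: invalid

Derivation:
After 1 (previousSibling): button (no-op, stayed)
After 2 (firstChild): title
After 3 (parentNode): button
After 4 (previousSibling): button (no-op, stayed)
After 5 (lastChild): input
After 6 (previousSibling): article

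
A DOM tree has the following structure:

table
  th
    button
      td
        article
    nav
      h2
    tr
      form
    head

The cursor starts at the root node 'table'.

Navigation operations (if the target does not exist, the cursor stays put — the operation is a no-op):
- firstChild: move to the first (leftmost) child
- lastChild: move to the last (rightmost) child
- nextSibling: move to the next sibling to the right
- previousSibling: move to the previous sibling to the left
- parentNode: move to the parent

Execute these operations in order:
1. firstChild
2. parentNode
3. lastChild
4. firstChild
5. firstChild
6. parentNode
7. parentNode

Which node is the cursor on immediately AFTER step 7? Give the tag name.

Answer: th

Derivation:
After 1 (firstChild): th
After 2 (parentNode): table
After 3 (lastChild): th
After 4 (firstChild): button
After 5 (firstChild): td
After 6 (parentNode): button
After 7 (parentNode): th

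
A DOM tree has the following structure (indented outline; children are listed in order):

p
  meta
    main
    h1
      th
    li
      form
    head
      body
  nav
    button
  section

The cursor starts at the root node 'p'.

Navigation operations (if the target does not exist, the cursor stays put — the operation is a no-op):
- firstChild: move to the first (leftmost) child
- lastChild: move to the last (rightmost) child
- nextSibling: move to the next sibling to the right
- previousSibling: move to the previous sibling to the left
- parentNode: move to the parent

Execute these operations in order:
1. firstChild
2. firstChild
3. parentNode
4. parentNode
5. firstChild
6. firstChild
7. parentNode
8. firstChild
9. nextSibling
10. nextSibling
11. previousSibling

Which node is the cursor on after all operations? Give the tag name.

Answer: h1

Derivation:
After 1 (firstChild): meta
After 2 (firstChild): main
After 3 (parentNode): meta
After 4 (parentNode): p
After 5 (firstChild): meta
After 6 (firstChild): main
After 7 (parentNode): meta
After 8 (firstChild): main
After 9 (nextSibling): h1
After 10 (nextSibling): li
After 11 (previousSibling): h1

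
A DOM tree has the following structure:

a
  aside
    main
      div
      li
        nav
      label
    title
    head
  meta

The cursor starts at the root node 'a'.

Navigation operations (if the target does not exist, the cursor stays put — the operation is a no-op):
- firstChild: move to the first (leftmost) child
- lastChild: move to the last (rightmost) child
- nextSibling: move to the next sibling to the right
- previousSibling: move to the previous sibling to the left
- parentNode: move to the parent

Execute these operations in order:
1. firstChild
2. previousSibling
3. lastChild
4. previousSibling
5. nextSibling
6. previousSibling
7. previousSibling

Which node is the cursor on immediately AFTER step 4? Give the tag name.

After 1 (firstChild): aside
After 2 (previousSibling): aside (no-op, stayed)
After 3 (lastChild): head
After 4 (previousSibling): title

Answer: title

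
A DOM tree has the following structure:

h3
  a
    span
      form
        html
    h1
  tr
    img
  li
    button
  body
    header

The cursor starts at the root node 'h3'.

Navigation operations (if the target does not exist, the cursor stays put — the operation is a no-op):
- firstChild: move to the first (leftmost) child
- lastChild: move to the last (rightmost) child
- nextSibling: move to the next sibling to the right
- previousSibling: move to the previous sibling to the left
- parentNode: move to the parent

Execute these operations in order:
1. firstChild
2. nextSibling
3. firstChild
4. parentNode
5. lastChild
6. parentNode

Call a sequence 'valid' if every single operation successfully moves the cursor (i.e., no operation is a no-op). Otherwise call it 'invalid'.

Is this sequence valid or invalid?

Answer: valid

Derivation:
After 1 (firstChild): a
After 2 (nextSibling): tr
After 3 (firstChild): img
After 4 (parentNode): tr
After 5 (lastChild): img
After 6 (parentNode): tr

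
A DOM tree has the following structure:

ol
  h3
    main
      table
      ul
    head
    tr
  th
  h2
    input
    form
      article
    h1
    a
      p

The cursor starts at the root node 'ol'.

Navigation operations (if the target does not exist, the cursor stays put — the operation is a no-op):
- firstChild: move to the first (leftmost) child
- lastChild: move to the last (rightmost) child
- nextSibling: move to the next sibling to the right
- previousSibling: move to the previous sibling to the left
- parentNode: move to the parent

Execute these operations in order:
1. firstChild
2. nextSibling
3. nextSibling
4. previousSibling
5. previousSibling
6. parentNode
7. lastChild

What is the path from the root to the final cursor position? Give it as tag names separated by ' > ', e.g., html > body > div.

Answer: ol > h2

Derivation:
After 1 (firstChild): h3
After 2 (nextSibling): th
After 3 (nextSibling): h2
After 4 (previousSibling): th
After 5 (previousSibling): h3
After 6 (parentNode): ol
After 7 (lastChild): h2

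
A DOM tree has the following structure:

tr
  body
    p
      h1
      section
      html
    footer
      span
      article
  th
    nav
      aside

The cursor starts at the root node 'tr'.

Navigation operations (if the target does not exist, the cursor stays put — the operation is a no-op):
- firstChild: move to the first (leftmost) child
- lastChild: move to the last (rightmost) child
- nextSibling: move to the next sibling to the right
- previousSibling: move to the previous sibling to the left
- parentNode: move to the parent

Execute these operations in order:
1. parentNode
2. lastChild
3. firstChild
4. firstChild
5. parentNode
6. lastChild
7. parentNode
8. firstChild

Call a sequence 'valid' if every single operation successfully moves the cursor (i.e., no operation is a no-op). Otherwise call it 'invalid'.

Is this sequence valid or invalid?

After 1 (parentNode): tr (no-op, stayed)
After 2 (lastChild): th
After 3 (firstChild): nav
After 4 (firstChild): aside
After 5 (parentNode): nav
After 6 (lastChild): aside
After 7 (parentNode): nav
After 8 (firstChild): aside

Answer: invalid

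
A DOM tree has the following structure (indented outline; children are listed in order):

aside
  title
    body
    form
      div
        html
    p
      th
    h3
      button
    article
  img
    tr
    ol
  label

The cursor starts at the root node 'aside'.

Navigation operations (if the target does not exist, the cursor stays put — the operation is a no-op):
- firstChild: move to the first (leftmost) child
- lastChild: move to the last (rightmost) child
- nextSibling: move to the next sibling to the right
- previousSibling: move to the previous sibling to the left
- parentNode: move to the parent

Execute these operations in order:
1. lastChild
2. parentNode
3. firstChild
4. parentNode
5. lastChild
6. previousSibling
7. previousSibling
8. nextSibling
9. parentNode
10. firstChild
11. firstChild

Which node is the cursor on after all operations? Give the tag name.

After 1 (lastChild): label
After 2 (parentNode): aside
After 3 (firstChild): title
After 4 (parentNode): aside
After 5 (lastChild): label
After 6 (previousSibling): img
After 7 (previousSibling): title
After 8 (nextSibling): img
After 9 (parentNode): aside
After 10 (firstChild): title
After 11 (firstChild): body

Answer: body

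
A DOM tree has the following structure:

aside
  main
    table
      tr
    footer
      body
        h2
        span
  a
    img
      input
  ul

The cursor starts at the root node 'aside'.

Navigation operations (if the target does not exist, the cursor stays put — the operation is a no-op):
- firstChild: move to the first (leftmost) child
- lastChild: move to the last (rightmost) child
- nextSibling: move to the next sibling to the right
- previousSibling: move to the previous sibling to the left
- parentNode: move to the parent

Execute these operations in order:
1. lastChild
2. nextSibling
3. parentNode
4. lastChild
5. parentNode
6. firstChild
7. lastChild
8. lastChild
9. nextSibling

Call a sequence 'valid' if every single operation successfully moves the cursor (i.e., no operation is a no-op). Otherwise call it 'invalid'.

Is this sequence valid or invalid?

After 1 (lastChild): ul
After 2 (nextSibling): ul (no-op, stayed)
After 3 (parentNode): aside
After 4 (lastChild): ul
After 5 (parentNode): aside
After 6 (firstChild): main
After 7 (lastChild): footer
After 8 (lastChild): body
After 9 (nextSibling): body (no-op, stayed)

Answer: invalid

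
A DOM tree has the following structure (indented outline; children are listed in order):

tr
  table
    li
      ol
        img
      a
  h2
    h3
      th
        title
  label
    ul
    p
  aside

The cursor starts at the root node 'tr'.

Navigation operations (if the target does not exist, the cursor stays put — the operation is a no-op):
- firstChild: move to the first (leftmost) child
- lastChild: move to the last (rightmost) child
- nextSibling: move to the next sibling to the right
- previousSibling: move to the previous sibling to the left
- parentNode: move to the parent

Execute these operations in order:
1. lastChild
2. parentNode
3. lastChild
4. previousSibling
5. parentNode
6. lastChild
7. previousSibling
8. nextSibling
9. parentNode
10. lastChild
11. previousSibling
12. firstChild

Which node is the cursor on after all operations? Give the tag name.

Answer: ul

Derivation:
After 1 (lastChild): aside
After 2 (parentNode): tr
After 3 (lastChild): aside
After 4 (previousSibling): label
After 5 (parentNode): tr
After 6 (lastChild): aside
After 7 (previousSibling): label
After 8 (nextSibling): aside
After 9 (parentNode): tr
After 10 (lastChild): aside
After 11 (previousSibling): label
After 12 (firstChild): ul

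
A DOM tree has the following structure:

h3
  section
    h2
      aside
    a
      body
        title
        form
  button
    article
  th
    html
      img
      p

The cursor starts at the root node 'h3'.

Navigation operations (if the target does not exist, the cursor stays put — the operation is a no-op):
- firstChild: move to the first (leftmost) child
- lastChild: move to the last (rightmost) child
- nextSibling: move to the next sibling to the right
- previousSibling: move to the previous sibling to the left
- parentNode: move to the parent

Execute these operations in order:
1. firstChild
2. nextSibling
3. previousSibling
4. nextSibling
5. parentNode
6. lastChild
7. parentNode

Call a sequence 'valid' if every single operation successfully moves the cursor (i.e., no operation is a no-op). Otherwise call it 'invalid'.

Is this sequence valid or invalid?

After 1 (firstChild): section
After 2 (nextSibling): button
After 3 (previousSibling): section
After 4 (nextSibling): button
After 5 (parentNode): h3
After 6 (lastChild): th
After 7 (parentNode): h3

Answer: valid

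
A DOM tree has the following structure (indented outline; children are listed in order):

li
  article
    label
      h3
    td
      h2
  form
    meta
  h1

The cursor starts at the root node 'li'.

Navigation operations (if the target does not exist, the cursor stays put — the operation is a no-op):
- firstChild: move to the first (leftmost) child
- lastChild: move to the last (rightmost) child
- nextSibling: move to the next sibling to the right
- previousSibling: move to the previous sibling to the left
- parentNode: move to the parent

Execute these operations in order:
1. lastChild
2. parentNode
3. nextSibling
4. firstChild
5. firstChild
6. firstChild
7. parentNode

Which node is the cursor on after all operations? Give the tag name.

Answer: label

Derivation:
After 1 (lastChild): h1
After 2 (parentNode): li
After 3 (nextSibling): li (no-op, stayed)
After 4 (firstChild): article
After 5 (firstChild): label
After 6 (firstChild): h3
After 7 (parentNode): label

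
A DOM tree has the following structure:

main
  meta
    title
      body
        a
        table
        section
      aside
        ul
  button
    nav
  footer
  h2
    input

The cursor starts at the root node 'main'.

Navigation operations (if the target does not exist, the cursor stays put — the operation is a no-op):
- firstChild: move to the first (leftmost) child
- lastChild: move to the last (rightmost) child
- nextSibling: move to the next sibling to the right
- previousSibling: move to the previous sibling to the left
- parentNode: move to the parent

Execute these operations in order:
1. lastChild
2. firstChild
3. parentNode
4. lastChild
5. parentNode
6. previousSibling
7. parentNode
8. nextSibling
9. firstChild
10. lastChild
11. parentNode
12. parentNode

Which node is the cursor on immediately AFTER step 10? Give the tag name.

Answer: title

Derivation:
After 1 (lastChild): h2
After 2 (firstChild): input
After 3 (parentNode): h2
After 4 (lastChild): input
After 5 (parentNode): h2
After 6 (previousSibling): footer
After 7 (parentNode): main
After 8 (nextSibling): main (no-op, stayed)
After 9 (firstChild): meta
After 10 (lastChild): title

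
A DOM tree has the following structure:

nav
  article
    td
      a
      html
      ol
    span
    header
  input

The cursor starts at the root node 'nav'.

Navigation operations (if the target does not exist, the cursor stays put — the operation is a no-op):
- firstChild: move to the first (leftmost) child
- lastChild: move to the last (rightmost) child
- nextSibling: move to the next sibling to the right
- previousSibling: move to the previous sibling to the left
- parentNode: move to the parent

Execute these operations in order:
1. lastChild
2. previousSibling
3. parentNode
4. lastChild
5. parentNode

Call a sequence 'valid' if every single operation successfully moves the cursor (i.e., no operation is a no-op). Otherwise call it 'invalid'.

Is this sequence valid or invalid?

Answer: valid

Derivation:
After 1 (lastChild): input
After 2 (previousSibling): article
After 3 (parentNode): nav
After 4 (lastChild): input
After 5 (parentNode): nav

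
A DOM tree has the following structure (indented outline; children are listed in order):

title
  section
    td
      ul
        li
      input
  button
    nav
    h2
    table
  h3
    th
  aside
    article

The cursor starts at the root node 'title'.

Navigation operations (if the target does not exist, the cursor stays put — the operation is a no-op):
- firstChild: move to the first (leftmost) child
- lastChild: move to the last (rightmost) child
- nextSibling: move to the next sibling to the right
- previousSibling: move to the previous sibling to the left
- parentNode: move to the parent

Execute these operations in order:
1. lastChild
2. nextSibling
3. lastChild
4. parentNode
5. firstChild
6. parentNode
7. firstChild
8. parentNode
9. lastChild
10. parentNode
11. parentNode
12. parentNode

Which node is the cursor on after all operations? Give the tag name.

After 1 (lastChild): aside
After 2 (nextSibling): aside (no-op, stayed)
After 3 (lastChild): article
After 4 (parentNode): aside
After 5 (firstChild): article
After 6 (parentNode): aside
After 7 (firstChild): article
After 8 (parentNode): aside
After 9 (lastChild): article
After 10 (parentNode): aside
After 11 (parentNode): title
After 12 (parentNode): title (no-op, stayed)

Answer: title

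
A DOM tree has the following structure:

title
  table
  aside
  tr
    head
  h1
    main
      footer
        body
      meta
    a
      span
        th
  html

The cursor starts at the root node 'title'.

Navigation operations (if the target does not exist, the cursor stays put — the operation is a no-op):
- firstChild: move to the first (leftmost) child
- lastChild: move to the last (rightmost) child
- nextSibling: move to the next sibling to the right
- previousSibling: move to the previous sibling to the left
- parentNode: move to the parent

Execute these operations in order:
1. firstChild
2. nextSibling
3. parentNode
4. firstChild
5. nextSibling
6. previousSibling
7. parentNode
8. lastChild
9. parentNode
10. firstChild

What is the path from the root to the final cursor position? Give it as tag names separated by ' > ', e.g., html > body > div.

Answer: title > table

Derivation:
After 1 (firstChild): table
After 2 (nextSibling): aside
After 3 (parentNode): title
After 4 (firstChild): table
After 5 (nextSibling): aside
After 6 (previousSibling): table
After 7 (parentNode): title
After 8 (lastChild): html
After 9 (parentNode): title
After 10 (firstChild): table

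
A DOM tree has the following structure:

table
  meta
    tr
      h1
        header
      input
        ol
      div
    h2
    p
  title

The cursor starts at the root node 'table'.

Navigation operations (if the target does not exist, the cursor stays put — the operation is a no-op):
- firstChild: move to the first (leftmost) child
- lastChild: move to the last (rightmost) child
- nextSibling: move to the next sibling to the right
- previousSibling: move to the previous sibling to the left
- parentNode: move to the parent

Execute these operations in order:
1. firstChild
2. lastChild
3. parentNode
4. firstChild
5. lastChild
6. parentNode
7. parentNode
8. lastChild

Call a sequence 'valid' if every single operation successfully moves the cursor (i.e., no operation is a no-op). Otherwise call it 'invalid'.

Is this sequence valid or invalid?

Answer: valid

Derivation:
After 1 (firstChild): meta
After 2 (lastChild): p
After 3 (parentNode): meta
After 4 (firstChild): tr
After 5 (lastChild): div
After 6 (parentNode): tr
After 7 (parentNode): meta
After 8 (lastChild): p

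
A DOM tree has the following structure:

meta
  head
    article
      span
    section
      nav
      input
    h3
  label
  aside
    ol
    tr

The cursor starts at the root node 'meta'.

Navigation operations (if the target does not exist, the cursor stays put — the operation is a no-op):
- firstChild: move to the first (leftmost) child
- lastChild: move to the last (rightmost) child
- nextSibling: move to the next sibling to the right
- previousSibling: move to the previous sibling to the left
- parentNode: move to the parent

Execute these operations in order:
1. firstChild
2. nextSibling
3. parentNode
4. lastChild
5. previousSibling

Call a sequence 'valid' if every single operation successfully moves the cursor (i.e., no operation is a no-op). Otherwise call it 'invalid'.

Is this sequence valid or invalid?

After 1 (firstChild): head
After 2 (nextSibling): label
After 3 (parentNode): meta
After 4 (lastChild): aside
After 5 (previousSibling): label

Answer: valid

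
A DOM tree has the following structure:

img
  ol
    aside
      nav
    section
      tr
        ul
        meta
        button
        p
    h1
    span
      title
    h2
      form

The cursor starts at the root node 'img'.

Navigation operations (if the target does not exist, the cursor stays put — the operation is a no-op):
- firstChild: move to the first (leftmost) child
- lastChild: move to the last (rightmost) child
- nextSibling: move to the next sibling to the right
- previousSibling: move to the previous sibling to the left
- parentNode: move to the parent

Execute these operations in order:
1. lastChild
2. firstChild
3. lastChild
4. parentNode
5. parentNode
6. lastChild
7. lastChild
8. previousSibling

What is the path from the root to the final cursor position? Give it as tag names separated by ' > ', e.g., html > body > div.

After 1 (lastChild): ol
After 2 (firstChild): aside
After 3 (lastChild): nav
After 4 (parentNode): aside
After 5 (parentNode): ol
After 6 (lastChild): h2
After 7 (lastChild): form
After 8 (previousSibling): form (no-op, stayed)

Answer: img > ol > h2 > form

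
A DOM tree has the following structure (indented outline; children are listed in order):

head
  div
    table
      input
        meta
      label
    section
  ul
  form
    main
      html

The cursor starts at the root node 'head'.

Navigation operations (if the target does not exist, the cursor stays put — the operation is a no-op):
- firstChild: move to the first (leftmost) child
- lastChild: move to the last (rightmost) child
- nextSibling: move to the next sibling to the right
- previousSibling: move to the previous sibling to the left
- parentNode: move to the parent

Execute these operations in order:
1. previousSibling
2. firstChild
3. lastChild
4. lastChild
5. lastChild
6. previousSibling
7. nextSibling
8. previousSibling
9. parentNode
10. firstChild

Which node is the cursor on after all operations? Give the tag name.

After 1 (previousSibling): head (no-op, stayed)
After 2 (firstChild): div
After 3 (lastChild): section
After 4 (lastChild): section (no-op, stayed)
After 5 (lastChild): section (no-op, stayed)
After 6 (previousSibling): table
After 7 (nextSibling): section
After 8 (previousSibling): table
After 9 (parentNode): div
After 10 (firstChild): table

Answer: table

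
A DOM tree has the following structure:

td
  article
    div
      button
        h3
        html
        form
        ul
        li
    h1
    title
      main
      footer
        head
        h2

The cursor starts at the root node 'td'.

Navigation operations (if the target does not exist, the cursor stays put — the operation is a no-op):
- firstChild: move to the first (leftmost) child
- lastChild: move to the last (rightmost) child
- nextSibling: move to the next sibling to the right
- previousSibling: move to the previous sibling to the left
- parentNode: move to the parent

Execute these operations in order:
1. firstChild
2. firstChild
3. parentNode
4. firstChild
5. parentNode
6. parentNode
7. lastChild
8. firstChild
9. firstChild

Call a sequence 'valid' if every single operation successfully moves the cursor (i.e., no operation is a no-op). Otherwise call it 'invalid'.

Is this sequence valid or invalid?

After 1 (firstChild): article
After 2 (firstChild): div
After 3 (parentNode): article
After 4 (firstChild): div
After 5 (parentNode): article
After 6 (parentNode): td
After 7 (lastChild): article
After 8 (firstChild): div
After 9 (firstChild): button

Answer: valid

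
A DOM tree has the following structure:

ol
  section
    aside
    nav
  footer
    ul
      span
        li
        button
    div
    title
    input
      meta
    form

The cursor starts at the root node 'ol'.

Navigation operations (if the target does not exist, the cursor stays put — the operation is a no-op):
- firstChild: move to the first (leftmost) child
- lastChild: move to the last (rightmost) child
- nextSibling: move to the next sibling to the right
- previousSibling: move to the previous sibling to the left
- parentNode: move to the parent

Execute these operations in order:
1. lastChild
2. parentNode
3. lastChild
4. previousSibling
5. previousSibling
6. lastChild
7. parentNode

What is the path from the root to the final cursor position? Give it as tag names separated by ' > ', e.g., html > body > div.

After 1 (lastChild): footer
After 2 (parentNode): ol
After 3 (lastChild): footer
After 4 (previousSibling): section
After 5 (previousSibling): section (no-op, stayed)
After 6 (lastChild): nav
After 7 (parentNode): section

Answer: ol > section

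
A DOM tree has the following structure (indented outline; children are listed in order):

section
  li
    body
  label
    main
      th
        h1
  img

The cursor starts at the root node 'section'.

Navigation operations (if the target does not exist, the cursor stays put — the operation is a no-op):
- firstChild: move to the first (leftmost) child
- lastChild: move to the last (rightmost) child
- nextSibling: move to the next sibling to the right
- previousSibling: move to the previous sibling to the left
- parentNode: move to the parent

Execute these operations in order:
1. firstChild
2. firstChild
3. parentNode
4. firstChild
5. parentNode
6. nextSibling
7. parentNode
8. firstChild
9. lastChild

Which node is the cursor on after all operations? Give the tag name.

Answer: body

Derivation:
After 1 (firstChild): li
After 2 (firstChild): body
After 3 (parentNode): li
After 4 (firstChild): body
After 5 (parentNode): li
After 6 (nextSibling): label
After 7 (parentNode): section
After 8 (firstChild): li
After 9 (lastChild): body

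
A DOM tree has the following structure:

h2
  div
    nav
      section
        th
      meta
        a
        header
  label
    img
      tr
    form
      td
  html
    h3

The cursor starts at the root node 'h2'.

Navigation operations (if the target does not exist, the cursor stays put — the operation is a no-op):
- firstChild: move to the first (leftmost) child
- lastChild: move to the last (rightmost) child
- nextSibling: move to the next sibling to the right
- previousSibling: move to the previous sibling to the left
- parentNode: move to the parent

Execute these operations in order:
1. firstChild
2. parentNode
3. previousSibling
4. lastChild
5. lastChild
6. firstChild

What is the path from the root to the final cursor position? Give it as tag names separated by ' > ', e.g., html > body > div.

Answer: h2 > html > h3

Derivation:
After 1 (firstChild): div
After 2 (parentNode): h2
After 3 (previousSibling): h2 (no-op, stayed)
After 4 (lastChild): html
After 5 (lastChild): h3
After 6 (firstChild): h3 (no-op, stayed)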